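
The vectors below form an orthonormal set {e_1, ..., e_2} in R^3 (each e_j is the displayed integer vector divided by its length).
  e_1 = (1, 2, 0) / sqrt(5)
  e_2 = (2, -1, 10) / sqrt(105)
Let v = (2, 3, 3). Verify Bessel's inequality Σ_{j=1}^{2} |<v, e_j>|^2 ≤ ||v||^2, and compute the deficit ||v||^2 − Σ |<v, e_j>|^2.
Σ |<v, e_j>|^2 = 461/21; ||v||^2 = 22; deficit = 1/21

Write each e_j = u_j / sqrt(<u_j, u_j>) where u_j is the displayed integer vector. Then <v, e_j> = <v, u_j> / sqrt(<u_j, u_j>), so |<v, e_j>|^2 = <v, u_j>^2 / <u_j, u_j>.
Coefficients: <v, e_1> = 8/sqrt(5), <v, e_2> = 31/sqrt(105).
Square and sum: Σ |<v, e_j>|^2 = 461/21.
Compute ||v||^2 = v·v = 22.
Deficit = 22 − 461/21 = 1/21 ≥ 0, confirming Bessel's inequality. (The deficit equals ||v − Σ <v,e_j> e_j||^2, the squared distance from v to span{e_j}.)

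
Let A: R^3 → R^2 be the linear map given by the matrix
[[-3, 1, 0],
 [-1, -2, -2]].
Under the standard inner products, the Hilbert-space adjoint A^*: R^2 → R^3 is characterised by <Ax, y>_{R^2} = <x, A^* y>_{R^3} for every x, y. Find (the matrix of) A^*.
A^* = A^T =
[[-3, -1],
 [1, -2],
 [0, -2]]

For real matrices with standard dot products, the defining identity <Ax, y> = <x, A^* y> gives (Ax)^T y = x^T (A^*) y, i.e. x^T A^T y = x^T (A^*) y. Since this holds for all x, y, we must have A^* = A^T. Therefore
A^* =
[[-3, -1],
 [1, -2],
 [0, -2]].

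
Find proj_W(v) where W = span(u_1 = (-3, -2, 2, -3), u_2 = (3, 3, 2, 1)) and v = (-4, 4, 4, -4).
proj_W(v) = (-84/67, 52/201, 1048/201, -692/201)

Set up U = [u_1 | ... | u_2] ∈ R^(4×2). The projector onto W = col(U) is P = U (U^T U)^(-1) U^T.
Compute U^T U =
  [26, -14]
  [-14, 23],
and U^T v = (24, 4).
Solve U^T U · c = U^T v for the coefficients: c = (304/201, 220/201). The projection is proj_W(v) = U c.
Check: (v - proj_W(v)) · u_1 = 0  (should be 0).
Check: (v - proj_W(v)) · u_2 = 0  (should be 0).
Result: proj_W(v) = (-84/67, 52/201, 1048/201, -692/201).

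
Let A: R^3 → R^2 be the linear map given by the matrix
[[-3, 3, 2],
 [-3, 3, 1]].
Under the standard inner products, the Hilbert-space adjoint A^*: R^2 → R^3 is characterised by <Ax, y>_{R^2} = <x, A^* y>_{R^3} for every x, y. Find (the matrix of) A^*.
A^* = A^T =
[[-3, -3],
 [3, 3],
 [2, 1]]

For real matrices with standard dot products, the defining identity <Ax, y> = <x, A^* y> gives (Ax)^T y = x^T (A^*) y, i.e. x^T A^T y = x^T (A^*) y. Since this holds for all x, y, we must have A^* = A^T. Therefore
A^* =
[[-3, -3],
 [3, 3],
 [2, 1]].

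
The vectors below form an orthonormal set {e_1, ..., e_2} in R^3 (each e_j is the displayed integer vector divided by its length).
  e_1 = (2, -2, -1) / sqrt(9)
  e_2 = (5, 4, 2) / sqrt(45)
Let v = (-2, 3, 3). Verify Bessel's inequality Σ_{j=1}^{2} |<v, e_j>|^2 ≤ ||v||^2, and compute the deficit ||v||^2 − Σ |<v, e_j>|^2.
Σ |<v, e_j>|^2 = 101/5; ||v||^2 = 22; deficit = 9/5

Write each e_j = u_j / sqrt(<u_j, u_j>) where u_j is the displayed integer vector. Then <v, e_j> = <v, u_j> / sqrt(<u_j, u_j>), so |<v, e_j>|^2 = <v, u_j>^2 / <u_j, u_j>.
Coefficients: <v, e_1> = -13/sqrt(9), <v, e_2> = 8/sqrt(45).
Square and sum: Σ |<v, e_j>|^2 = 101/5.
Compute ||v||^2 = v·v = 22.
Deficit = 22 − 101/5 = 9/5 ≥ 0, confirming Bessel's inequality. (The deficit equals ||v − Σ <v,e_j> e_j||^2, the squared distance from v to span{e_j}.)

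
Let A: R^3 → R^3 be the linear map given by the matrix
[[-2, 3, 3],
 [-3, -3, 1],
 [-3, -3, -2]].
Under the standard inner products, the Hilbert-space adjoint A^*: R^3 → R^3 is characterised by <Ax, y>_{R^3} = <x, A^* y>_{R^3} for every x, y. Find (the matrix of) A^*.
A^* = A^T =
[[-2, -3, -3],
 [3, -3, -3],
 [3, 1, -2]]

For real matrices with standard dot products, the defining identity <Ax, y> = <x, A^* y> gives (Ax)^T y = x^T (A^*) y, i.e. x^T A^T y = x^T (A^*) y. Since this holds for all x, y, we must have A^* = A^T. Therefore
A^* =
[[-2, -3, -3],
 [3, -3, -3],
 [3, 1, -2]].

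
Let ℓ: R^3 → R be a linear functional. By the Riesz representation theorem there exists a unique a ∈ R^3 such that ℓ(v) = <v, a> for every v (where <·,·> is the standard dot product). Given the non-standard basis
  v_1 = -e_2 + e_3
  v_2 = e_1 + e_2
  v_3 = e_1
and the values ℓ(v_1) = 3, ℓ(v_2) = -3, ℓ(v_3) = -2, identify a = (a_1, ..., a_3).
a = (-2, -1, 2)

Write a = (a_1, ..., a_3) in the standard basis. For each basis vector v_i, ℓ(v_i) = <v_i, a> is a linear equation in the a_j's. Collect the n equations into a matrix system V a = ℓ, where row i of V is v_i (expressed in the standard basis). Since V is invertible (lower-triangular with 1s on the diagonal, up to permutation), solve by back-substitution:
  V =
[[0, -1, 1],
 [1, 1, 0],
 [1, 0, 0]]
  V a = (3, -3, -2)
Solving gives a = (-2, -1, 2).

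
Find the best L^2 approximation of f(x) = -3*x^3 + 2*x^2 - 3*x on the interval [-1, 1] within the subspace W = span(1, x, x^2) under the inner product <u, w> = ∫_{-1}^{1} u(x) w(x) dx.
g(x) = 2*x^2 - 24*x/5

The best approximation g ∈ W is the orthogonal projection of f onto W. Writing g = a_0 + a_1 x + a_2 x^2, the coefficients solve the normal equations G · a = b where
  G_{ij} = <φ_i, φ_j> and b_i = <f, φ_i>, with φ_0 = 1, φ_1 = x, φ_2 = x^2.
G =
  [2, 0, 2/3]
  [0, 2/3, 0]
  [2/3, 0, 2/5],
b = (4/3, -16/5, 4/5).
Solving gives a_0 = 0, a_1 = -24/5, a_2 = 2, so
  g(x) = 2*x^2 - 24*x/5.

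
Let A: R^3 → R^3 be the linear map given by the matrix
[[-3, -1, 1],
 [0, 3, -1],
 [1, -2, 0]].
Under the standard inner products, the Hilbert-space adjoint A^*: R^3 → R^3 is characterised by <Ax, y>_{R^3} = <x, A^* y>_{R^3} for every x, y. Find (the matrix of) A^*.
A^* = A^T =
[[-3, 0, 1],
 [-1, 3, -2],
 [1, -1, 0]]

For real matrices with standard dot products, the defining identity <Ax, y> = <x, A^* y> gives (Ax)^T y = x^T (A^*) y, i.e. x^T A^T y = x^T (A^*) y. Since this holds for all x, y, we must have A^* = A^T. Therefore
A^* =
[[-3, 0, 1],
 [-1, 3, -2],
 [1, -1, 0]].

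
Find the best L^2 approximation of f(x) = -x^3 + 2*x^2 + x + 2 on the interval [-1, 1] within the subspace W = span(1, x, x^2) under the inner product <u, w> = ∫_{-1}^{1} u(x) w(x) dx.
g(x) = 2*x^2 + 2*x/5 + 2

The best approximation g ∈ W is the orthogonal projection of f onto W. Writing g = a_0 + a_1 x + a_2 x^2, the coefficients solve the normal equations G · a = b where
  G_{ij} = <φ_i, φ_j> and b_i = <f, φ_i>, with φ_0 = 1, φ_1 = x, φ_2 = x^2.
G =
  [2, 0, 2/3]
  [0, 2/3, 0]
  [2/3, 0, 2/5],
b = (16/3, 4/15, 32/15).
Solving gives a_0 = 2, a_1 = 2/5, a_2 = 2, so
  g(x) = 2*x^2 + 2*x/5 + 2.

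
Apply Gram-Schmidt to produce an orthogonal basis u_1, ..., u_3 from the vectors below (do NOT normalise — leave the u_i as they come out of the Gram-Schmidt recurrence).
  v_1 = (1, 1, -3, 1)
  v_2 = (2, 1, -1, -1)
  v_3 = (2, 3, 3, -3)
Orthogonal basis:
  u_1 = (1, 1, -3, 1)
  u_2 = (19/12, 7/12, 1/4, -17/12)
  u_3 = (-36/59, 142/59, 44/59, 26/59)

Apply the Gram-Schmidt recurrence
  u_1 = v_1
  u_i = v_i − Σ_{j<i} ((v_i · u_j) / (u_j · u_j)) · u_j.

Step by step this gives:
  u_1 = (1, 1, -3, 1)
  u_2 = (19/12, 7/12, 1/4, -17/12)
  u_3 = (-36/59, 142/59, 44/59, 26/59)

Orthogonality check:
  u_2 · u_1 = 0 (should be 0)
  u_3 · u_1 = 0 (should be 0)
  u_3 · u_2 = 0 (should be 0)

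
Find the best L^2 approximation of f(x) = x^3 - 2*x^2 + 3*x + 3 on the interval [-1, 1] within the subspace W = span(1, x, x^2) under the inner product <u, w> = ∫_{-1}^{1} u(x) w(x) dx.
g(x) = -2*x^2 + 18*x/5 + 3

The best approximation g ∈ W is the orthogonal projection of f onto W. Writing g = a_0 + a_1 x + a_2 x^2, the coefficients solve the normal equations G · a = b where
  G_{ij} = <φ_i, φ_j> and b_i = <f, φ_i>, with φ_0 = 1, φ_1 = x, φ_2 = x^2.
G =
  [2, 0, 2/3]
  [0, 2/3, 0]
  [2/3, 0, 2/5],
b = (14/3, 12/5, 6/5).
Solving gives a_0 = 3, a_1 = 18/5, a_2 = -2, so
  g(x) = -2*x^2 + 18*x/5 + 3.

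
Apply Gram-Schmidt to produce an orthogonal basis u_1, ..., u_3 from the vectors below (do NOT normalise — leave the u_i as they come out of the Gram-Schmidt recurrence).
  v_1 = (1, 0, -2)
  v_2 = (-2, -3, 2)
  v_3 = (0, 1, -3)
Orthogonal basis:
  u_1 = (1, 0, -2)
  u_2 = (-4/5, -3, -2/5)
  u_3 = (-66/49, 22/49, -33/49)

Apply the Gram-Schmidt recurrence
  u_1 = v_1
  u_i = v_i − Σ_{j<i} ((v_i · u_j) / (u_j · u_j)) · u_j.

Step by step this gives:
  u_1 = (1, 0, -2)
  u_2 = (-4/5, -3, -2/5)
  u_3 = (-66/49, 22/49, -33/49)

Orthogonality check:
  u_2 · u_1 = 0 (should be 0)
  u_3 · u_1 = 0 (should be 0)
  u_3 · u_2 = 0 (should be 0)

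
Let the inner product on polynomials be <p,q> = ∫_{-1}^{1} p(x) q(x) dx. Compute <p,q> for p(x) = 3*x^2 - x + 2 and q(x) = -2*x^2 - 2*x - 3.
<p,q> = -326/15

Expand the product: p(x)·q(x) = -6*x^4 - 4*x^3 - 11*x^2 - x - 6.
∫_{-1}^{1} of each monomial x^k gives [2/(k+1) if k even, 0 if k odd]. Integrating term-by-term (or equivalently evaluating the antiderivative F(x) = -6*x^5/5 - x^4 - 11*x^3/3 - x^2/2 - 6*x at the endpoints):
  F(1) − F(−1) = -371/30 − (281/30) = -326/15.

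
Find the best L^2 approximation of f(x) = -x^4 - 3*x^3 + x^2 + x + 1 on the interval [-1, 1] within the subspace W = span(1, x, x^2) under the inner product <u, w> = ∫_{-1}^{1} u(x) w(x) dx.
g(x) = x^2/7 - 4*x/5 + 38/35

The best approximation g ∈ W is the orthogonal projection of f onto W. Writing g = a_0 + a_1 x + a_2 x^2, the coefficients solve the normal equations G · a = b where
  G_{ij} = <φ_i, φ_j> and b_i = <f, φ_i>, with φ_0 = 1, φ_1 = x, φ_2 = x^2.
G =
  [2, 0, 2/3]
  [0, 2/3, 0]
  [2/3, 0, 2/5],
b = (34/15, -8/15, 82/105).
Solving gives a_0 = 38/35, a_1 = -4/5, a_2 = 1/7, so
  g(x) = x^2/7 - 4*x/5 + 38/35.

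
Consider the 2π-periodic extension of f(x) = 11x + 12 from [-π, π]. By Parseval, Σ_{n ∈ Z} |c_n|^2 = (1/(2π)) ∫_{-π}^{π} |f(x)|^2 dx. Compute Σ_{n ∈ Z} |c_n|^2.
Σ |c_n|^2 = 121π^2/3 + 144

Expand and integrate term by term over [-π, π]:
  ∫ (11x)^2 dx = 121·(2π^3/3); ∫ 2·11·(12)·x dx = 0 (odd integrand); ∫ 12^2 dx = 144·2π.
So (1/(2π)) ∫_{-π}^{π} (11x + 12)^2 dx = 121π^2/3 + 144 = 121π^2/3 + 144.
Parseval ⇒ Σ |c_n|^2 = 121π^2/3 + 144.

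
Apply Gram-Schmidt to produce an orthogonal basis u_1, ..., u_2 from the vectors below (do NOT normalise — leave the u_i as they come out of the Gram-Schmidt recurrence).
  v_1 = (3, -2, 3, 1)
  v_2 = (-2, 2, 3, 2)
Orthogonal basis:
  u_1 = (3, -2, 3, 1)
  u_2 = (-49/23, 48/23, 66/23, 45/23)

Apply the Gram-Schmidt recurrence
  u_1 = v_1
  u_i = v_i − Σ_{j<i} ((v_i · u_j) / (u_j · u_j)) · u_j.

Step by step this gives:
  u_1 = (3, -2, 3, 1)
  u_2 = (-49/23, 48/23, 66/23, 45/23)

Orthogonality check:
  u_2 · u_1 = 0 (should be 0)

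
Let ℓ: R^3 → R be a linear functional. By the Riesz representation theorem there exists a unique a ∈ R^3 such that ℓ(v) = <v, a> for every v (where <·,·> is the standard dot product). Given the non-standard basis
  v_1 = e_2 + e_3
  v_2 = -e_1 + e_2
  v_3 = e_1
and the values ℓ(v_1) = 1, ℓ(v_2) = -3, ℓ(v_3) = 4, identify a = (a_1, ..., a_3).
a = (4, 1, 0)

Write a = (a_1, ..., a_3) in the standard basis. For each basis vector v_i, ℓ(v_i) = <v_i, a> is a linear equation in the a_j's. Collect the n equations into a matrix system V a = ℓ, where row i of V is v_i (expressed in the standard basis). Since V is invertible (lower-triangular with 1s on the diagonal, up to permutation), solve by back-substitution:
  V =
[[0, 1, 1],
 [-1, 1, 0],
 [1, 0, 0]]
  V a = (1, -3, 4)
Solving gives a = (4, 1, 0).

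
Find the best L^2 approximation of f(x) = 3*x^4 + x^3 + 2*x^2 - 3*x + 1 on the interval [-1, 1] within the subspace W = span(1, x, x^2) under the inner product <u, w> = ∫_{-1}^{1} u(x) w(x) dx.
g(x) = 32*x^2/7 - 12*x/5 + 26/35

The best approximation g ∈ W is the orthogonal projection of f onto W. Writing g = a_0 + a_1 x + a_2 x^2, the coefficients solve the normal equations G · a = b where
  G_{ij} = <φ_i, φ_j> and b_i = <f, φ_i>, with φ_0 = 1, φ_1 = x, φ_2 = x^2.
G =
  [2, 0, 2/3]
  [0, 2/3, 0]
  [2/3, 0, 2/5],
b = (68/15, -8/5, 244/105).
Solving gives a_0 = 26/35, a_1 = -12/5, a_2 = 32/7, so
  g(x) = 32*x^2/7 - 12*x/5 + 26/35.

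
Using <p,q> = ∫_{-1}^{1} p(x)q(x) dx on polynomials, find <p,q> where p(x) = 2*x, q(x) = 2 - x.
<p,q> = -4/3

Expand the product: p(x)·q(x) = -2*x^2 + 4*x.
∫_{-1}^{1} of each monomial x^k gives [2/(k+1) if k even, 0 if k odd]. Integrating term-by-term (or equivalently evaluating the antiderivative F(x) = -2*x^3/3 + 2*x^2 at the endpoints):
  F(1) − F(−1) = 4/3 − (8/3) = -4/3.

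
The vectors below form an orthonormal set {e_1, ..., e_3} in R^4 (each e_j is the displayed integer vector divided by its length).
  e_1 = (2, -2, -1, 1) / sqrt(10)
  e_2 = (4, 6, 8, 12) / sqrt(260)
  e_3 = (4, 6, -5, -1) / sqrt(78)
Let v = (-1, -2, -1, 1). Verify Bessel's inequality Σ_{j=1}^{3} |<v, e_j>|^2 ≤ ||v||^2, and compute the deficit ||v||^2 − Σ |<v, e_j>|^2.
Σ |<v, e_j>|^2 = 4; ||v||^2 = 7; deficit = 3

Write each e_j = u_j / sqrt(<u_j, u_j>) where u_j is the displayed integer vector. Then <v, e_j> = <v, u_j> / sqrt(<u_j, u_j>), so |<v, e_j>|^2 = <v, u_j>^2 / <u_j, u_j>.
Coefficients: <v, e_1> = 4/sqrt(10), <v, e_2> = -12/sqrt(260), <v, e_3> = -12/sqrt(78).
Square and sum: Σ |<v, e_j>|^2 = 4.
Compute ||v||^2 = v·v = 7.
Deficit = 7 − 4 = 3 ≥ 0, confirming Bessel's inequality. (The deficit equals ||v − Σ <v,e_j> e_j||^2, the squared distance from v to span{e_j}.)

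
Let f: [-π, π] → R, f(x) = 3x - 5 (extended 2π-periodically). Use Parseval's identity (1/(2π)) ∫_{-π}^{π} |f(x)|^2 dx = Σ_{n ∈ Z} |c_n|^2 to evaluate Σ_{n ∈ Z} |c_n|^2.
Σ |c_n|^2 = 3π^2 + 25

Expand and integrate term by term over [-π, π]:
  ∫ (3x)^2 dx = 9·(2π^3/3); ∫ 2·3·(-5)·x dx = 0 (odd integrand); ∫ (-5)^2 dx = 25·2π.
So (1/(2π)) ∫_{-π}^{π} (3x - 5)^2 dx = 9π^2/3 + 25 = 3π^2 + 25.
Parseval ⇒ Σ |c_n|^2 = 3π^2 + 25.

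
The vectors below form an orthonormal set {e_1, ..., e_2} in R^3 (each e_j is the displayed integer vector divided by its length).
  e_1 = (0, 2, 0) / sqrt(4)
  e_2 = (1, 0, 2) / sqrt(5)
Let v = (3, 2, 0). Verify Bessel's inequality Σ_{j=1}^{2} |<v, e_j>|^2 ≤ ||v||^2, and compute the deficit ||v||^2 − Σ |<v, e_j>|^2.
Σ |<v, e_j>|^2 = 29/5; ||v||^2 = 13; deficit = 36/5

Write each e_j = u_j / sqrt(<u_j, u_j>) where u_j is the displayed integer vector. Then <v, e_j> = <v, u_j> / sqrt(<u_j, u_j>), so |<v, e_j>|^2 = <v, u_j>^2 / <u_j, u_j>.
Coefficients: <v, e_1> = 4/sqrt(4), <v, e_2> = 3/sqrt(5).
Square and sum: Σ |<v, e_j>|^2 = 29/5.
Compute ||v||^2 = v·v = 13.
Deficit = 13 − 29/5 = 36/5 ≥ 0, confirming Bessel's inequality. (The deficit equals ||v − Σ <v,e_j> e_j||^2, the squared distance from v to span{e_j}.)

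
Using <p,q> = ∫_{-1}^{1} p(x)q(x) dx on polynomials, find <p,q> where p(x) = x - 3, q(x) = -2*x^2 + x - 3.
<p,q> = 68/3

Expand the product: p(x)·q(x) = -2*x^3 + 7*x^2 - 6*x + 9.
∫_{-1}^{1} of each monomial x^k gives [2/(k+1) if k even, 0 if k odd]. Integrating term-by-term (or equivalently evaluating the antiderivative F(x) = -x^4/2 + 7*x^3/3 - 3*x^2 + 9*x at the endpoints):
  F(1) − F(−1) = 47/6 − (-89/6) = 68/3.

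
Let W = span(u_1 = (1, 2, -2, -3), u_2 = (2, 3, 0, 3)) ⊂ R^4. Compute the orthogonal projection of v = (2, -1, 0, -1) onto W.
proj_W(v) = (-2/395, 29/395, -128/395, -291/395)

Set up U = [u_1 | ... | u_2] ∈ R^(4×2). The projector onto W = col(U) is P = U (U^T U)^(-1) U^T.
Compute U^T U =
  [18, -1]
  [-1, 22],
and U^T v = (3, -2).
Solve U^T U · c = U^T v for the coefficients: c = (64/395, -33/395). The projection is proj_W(v) = U c.
Check: (v - proj_W(v)) · u_1 = 0  (should be 0).
Check: (v - proj_W(v)) · u_2 = 0  (should be 0).
Result: proj_W(v) = (-2/395, 29/395, -128/395, -291/395).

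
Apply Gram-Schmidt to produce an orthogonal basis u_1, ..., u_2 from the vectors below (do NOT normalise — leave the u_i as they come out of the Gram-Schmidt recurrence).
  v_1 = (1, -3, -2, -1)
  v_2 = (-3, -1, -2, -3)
Orthogonal basis:
  u_1 = (1, -3, -2, -1)
  u_2 = (-52/15, 2/5, -16/15, -38/15)

Apply the Gram-Schmidt recurrence
  u_1 = v_1
  u_i = v_i − Σ_{j<i} ((v_i · u_j) / (u_j · u_j)) · u_j.

Step by step this gives:
  u_1 = (1, -3, -2, -1)
  u_2 = (-52/15, 2/5, -16/15, -38/15)

Orthogonality check:
  u_2 · u_1 = 0 (should be 0)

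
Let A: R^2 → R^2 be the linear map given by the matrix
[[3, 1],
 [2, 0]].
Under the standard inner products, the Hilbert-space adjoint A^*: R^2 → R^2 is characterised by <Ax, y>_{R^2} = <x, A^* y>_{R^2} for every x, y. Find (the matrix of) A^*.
A^* = A^T =
[[3, 2],
 [1, 0]]

For real matrices with standard dot products, the defining identity <Ax, y> = <x, A^* y> gives (Ax)^T y = x^T (A^*) y, i.e. x^T A^T y = x^T (A^*) y. Since this holds for all x, y, we must have A^* = A^T. Therefore
A^* =
[[3, 2],
 [1, 0]].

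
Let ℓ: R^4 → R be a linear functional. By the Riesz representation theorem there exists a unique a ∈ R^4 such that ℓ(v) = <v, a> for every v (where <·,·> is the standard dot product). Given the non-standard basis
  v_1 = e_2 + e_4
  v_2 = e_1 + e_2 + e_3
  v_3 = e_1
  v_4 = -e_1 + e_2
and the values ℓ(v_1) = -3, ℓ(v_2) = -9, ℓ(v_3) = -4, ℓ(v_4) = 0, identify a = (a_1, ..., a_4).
a = (-4, -4, -1, 1)

Write a = (a_1, ..., a_4) in the standard basis. For each basis vector v_i, ℓ(v_i) = <v_i, a> is a linear equation in the a_j's. Collect the n equations into a matrix system V a = ℓ, where row i of V is v_i (expressed in the standard basis). Since V is invertible (lower-triangular with 1s on the diagonal, up to permutation), solve by back-substitution:
  V =
[[0, 1, 0, 1],
 [1, 1, 1, 0],
 [1, 0, 0, 0],
 [-1, 1, 0, 0]]
  V a = (-3, -9, -4, 0)
Solving gives a = (-4, -4, -1, 1).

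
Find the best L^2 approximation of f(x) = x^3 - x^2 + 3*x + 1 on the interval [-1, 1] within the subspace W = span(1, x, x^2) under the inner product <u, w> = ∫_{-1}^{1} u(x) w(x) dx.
g(x) = -x^2 + 18*x/5 + 1

The best approximation g ∈ W is the orthogonal projection of f onto W. Writing g = a_0 + a_1 x + a_2 x^2, the coefficients solve the normal equations G · a = b where
  G_{ij} = <φ_i, φ_j> and b_i = <f, φ_i>, with φ_0 = 1, φ_1 = x, φ_2 = x^2.
G =
  [2, 0, 2/3]
  [0, 2/3, 0]
  [2/3, 0, 2/5],
b = (4/3, 12/5, 4/15).
Solving gives a_0 = 1, a_1 = 18/5, a_2 = -1, so
  g(x) = -x^2 + 18*x/5 + 1.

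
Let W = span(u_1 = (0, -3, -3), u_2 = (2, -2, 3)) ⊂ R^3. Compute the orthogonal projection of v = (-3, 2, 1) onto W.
proj_W(v) = (-34/33, 92/33, 7/33)

Set up U = [u_1 | ... | u_2] ∈ R^(3×2). The projector onto W = col(U) is P = U (U^T U)^(-1) U^T.
Compute U^T U =
  [18, -3]
  [-3, 17],
and U^T v = (-9, -7).
Solve U^T U · c = U^T v for the coefficients: c = (-58/99, -17/33). The projection is proj_W(v) = U c.
Check: (v - proj_W(v)) · u_1 = 0  (should be 0).
Check: (v - proj_W(v)) · u_2 = 0  (should be 0).
Result: proj_W(v) = (-34/33, 92/33, 7/33).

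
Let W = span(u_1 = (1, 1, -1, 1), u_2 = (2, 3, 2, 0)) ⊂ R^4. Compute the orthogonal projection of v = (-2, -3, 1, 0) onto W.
proj_W(v) = (-121/59, -147/59, 17/59, -69/59)

Set up U = [u_1 | ... | u_2] ∈ R^(4×2). The projector onto W = col(U) is P = U (U^T U)^(-1) U^T.
Compute U^T U =
  [4, 3]
  [3, 17],
and U^T v = (-6, -11).
Solve U^T U · c = U^T v for the coefficients: c = (-69/59, -26/59). The projection is proj_W(v) = U c.
Check: (v - proj_W(v)) · u_1 = 0  (should be 0).
Check: (v - proj_W(v)) · u_2 = 0  (should be 0).
Result: proj_W(v) = (-121/59, -147/59, 17/59, -69/59).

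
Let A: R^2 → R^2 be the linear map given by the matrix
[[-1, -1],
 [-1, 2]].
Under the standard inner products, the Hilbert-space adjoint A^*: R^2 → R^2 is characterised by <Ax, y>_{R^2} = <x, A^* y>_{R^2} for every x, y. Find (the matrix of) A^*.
A^* = A^T =
[[-1, -1],
 [-1, 2]]

For real matrices with standard dot products, the defining identity <Ax, y> = <x, A^* y> gives (Ax)^T y = x^T (A^*) y, i.e. x^T A^T y = x^T (A^*) y. Since this holds for all x, y, we must have A^* = A^T. Therefore
A^* =
[[-1, -1],
 [-1, 2]].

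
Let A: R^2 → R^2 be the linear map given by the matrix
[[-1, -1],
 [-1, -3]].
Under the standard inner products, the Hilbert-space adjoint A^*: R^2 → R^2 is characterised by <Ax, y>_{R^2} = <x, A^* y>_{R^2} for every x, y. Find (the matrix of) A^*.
A^* = A^T =
[[-1, -1],
 [-1, -3]]

For real matrices with standard dot products, the defining identity <Ax, y> = <x, A^* y> gives (Ax)^T y = x^T (A^*) y, i.e. x^T A^T y = x^T (A^*) y. Since this holds for all x, y, we must have A^* = A^T. Therefore
A^* =
[[-1, -1],
 [-1, -3]].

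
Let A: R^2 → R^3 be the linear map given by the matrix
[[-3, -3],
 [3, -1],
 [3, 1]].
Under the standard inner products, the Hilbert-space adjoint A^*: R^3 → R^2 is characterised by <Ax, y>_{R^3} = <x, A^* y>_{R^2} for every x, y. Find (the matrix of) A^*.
A^* = A^T =
[[-3, 3, 3],
 [-3, -1, 1]]

For real matrices with standard dot products, the defining identity <Ax, y> = <x, A^* y> gives (Ax)^T y = x^T (A^*) y, i.e. x^T A^T y = x^T (A^*) y. Since this holds for all x, y, we must have A^* = A^T. Therefore
A^* =
[[-3, 3, 3],
 [-3, -1, 1]].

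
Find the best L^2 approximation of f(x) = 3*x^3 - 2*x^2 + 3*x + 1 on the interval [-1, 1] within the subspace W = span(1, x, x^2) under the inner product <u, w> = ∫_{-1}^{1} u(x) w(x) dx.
g(x) = -2*x^2 + 24*x/5 + 1

The best approximation g ∈ W is the orthogonal projection of f onto W. Writing g = a_0 + a_1 x + a_2 x^2, the coefficients solve the normal equations G · a = b where
  G_{ij} = <φ_i, φ_j> and b_i = <f, φ_i>, with φ_0 = 1, φ_1 = x, φ_2 = x^2.
G =
  [2, 0, 2/3]
  [0, 2/3, 0]
  [2/3, 0, 2/5],
b = (2/3, 16/5, -2/15).
Solving gives a_0 = 1, a_1 = 24/5, a_2 = -2, so
  g(x) = -2*x^2 + 24*x/5 + 1.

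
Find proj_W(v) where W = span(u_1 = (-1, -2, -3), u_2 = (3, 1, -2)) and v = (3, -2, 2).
proj_W(v) = (214/195, 193/195, 25/39)

Set up U = [u_1 | ... | u_2] ∈ R^(3×2). The projector onto W = col(U) is P = U (U^T U)^(-1) U^T.
Compute U^T U =
  [14, 1]
  [1, 14],
and U^T v = (-5, 3).
Solve U^T U · c = U^T v for the coefficients: c = (-73/195, 47/195). The projection is proj_W(v) = U c.
Check: (v - proj_W(v)) · u_1 = 0  (should be 0).
Check: (v - proj_W(v)) · u_2 = 0  (should be 0).
Result: proj_W(v) = (214/195, 193/195, 25/39).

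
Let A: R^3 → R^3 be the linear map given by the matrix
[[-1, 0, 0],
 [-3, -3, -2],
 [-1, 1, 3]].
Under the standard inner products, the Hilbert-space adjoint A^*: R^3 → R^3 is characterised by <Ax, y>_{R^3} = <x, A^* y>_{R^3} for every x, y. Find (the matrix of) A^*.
A^* = A^T =
[[-1, -3, -1],
 [0, -3, 1],
 [0, -2, 3]]

For real matrices with standard dot products, the defining identity <Ax, y> = <x, A^* y> gives (Ax)^T y = x^T (A^*) y, i.e. x^T A^T y = x^T (A^*) y. Since this holds for all x, y, we must have A^* = A^T. Therefore
A^* =
[[-1, -3, -1],
 [0, -3, 1],
 [0, -2, 3]].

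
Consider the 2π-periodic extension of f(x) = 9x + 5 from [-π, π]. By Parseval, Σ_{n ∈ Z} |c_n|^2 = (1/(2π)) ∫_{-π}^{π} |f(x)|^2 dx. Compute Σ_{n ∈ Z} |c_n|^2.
Σ |c_n|^2 = 27π^2 + 25

Expand and integrate term by term over [-π, π]:
  ∫ (9x)^2 dx = 81·(2π^3/3); ∫ 2·9·(5)·x dx = 0 (odd integrand); ∫ 5^2 dx = 25·2π.
So (1/(2π)) ∫_{-π}^{π} (9x + 5)^2 dx = 81π^2/3 + 25 = 27π^2 + 25.
Parseval ⇒ Σ |c_n|^2 = 27π^2 + 25.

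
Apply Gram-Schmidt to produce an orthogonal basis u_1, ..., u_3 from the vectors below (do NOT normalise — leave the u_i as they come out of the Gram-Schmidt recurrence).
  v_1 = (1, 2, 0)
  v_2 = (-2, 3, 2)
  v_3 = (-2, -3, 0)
Orthogonal basis:
  u_1 = (1, 2, 0)
  u_2 = (-14/5, 7/5, 2)
  u_3 = (-8/69, 4/69, -14/69)

Apply the Gram-Schmidt recurrence
  u_1 = v_1
  u_i = v_i − Σ_{j<i} ((v_i · u_j) / (u_j · u_j)) · u_j.

Step by step this gives:
  u_1 = (1, 2, 0)
  u_2 = (-14/5, 7/5, 2)
  u_3 = (-8/69, 4/69, -14/69)

Orthogonality check:
  u_2 · u_1 = 0 (should be 0)
  u_3 · u_1 = 0 (should be 0)
  u_3 · u_2 = 0 (should be 0)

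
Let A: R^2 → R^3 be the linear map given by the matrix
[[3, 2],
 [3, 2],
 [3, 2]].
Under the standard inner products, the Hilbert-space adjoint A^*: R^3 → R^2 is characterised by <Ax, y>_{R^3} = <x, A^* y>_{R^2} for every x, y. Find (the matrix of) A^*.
A^* = A^T =
[[3, 3, 3],
 [2, 2, 2]]

For real matrices with standard dot products, the defining identity <Ax, y> = <x, A^* y> gives (Ax)^T y = x^T (A^*) y, i.e. x^T A^T y = x^T (A^*) y. Since this holds for all x, y, we must have A^* = A^T. Therefore
A^* =
[[3, 3, 3],
 [2, 2, 2]].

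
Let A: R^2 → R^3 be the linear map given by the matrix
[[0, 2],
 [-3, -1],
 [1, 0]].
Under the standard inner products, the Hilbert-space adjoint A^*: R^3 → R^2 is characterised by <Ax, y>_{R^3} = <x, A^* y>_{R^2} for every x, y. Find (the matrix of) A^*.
A^* = A^T =
[[0, -3, 1],
 [2, -1, 0]]

For real matrices with standard dot products, the defining identity <Ax, y> = <x, A^* y> gives (Ax)^T y = x^T (A^*) y, i.e. x^T A^T y = x^T (A^*) y. Since this holds for all x, y, we must have A^* = A^T. Therefore
A^* =
[[0, -3, 1],
 [2, -1, 0]].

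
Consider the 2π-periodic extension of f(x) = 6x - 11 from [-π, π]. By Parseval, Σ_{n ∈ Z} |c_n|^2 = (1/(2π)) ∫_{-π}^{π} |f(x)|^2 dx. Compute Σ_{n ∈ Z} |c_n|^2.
Σ |c_n|^2 = 12π^2 + 121

Expand and integrate term by term over [-π, π]:
  ∫ (6x)^2 dx = 36·(2π^3/3); ∫ 2·6·(-11)·x dx = 0 (odd integrand); ∫ (-11)^2 dx = 121·2π.
So (1/(2π)) ∫_{-π}^{π} (6x - 11)^2 dx = 36π^2/3 + 121 = 12π^2 + 121.
Parseval ⇒ Σ |c_n|^2 = 12π^2 + 121.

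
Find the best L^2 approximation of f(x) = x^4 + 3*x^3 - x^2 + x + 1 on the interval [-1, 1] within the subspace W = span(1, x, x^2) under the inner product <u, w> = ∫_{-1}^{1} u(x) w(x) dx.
g(x) = -x^2/7 + 14*x/5 + 32/35

The best approximation g ∈ W is the orthogonal projection of f onto W. Writing g = a_0 + a_1 x + a_2 x^2, the coefficients solve the normal equations G · a = b where
  G_{ij} = <φ_i, φ_j> and b_i = <f, φ_i>, with φ_0 = 1, φ_1 = x, φ_2 = x^2.
G =
  [2, 0, 2/3]
  [0, 2/3, 0]
  [2/3, 0, 2/5],
b = (26/15, 28/15, 58/105).
Solving gives a_0 = 32/35, a_1 = 14/5, a_2 = -1/7, so
  g(x) = -x^2/7 + 14*x/5 + 32/35.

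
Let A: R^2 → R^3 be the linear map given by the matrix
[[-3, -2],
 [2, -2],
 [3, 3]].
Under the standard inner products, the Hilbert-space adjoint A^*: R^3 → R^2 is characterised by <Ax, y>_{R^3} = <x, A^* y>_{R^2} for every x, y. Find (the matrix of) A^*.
A^* = A^T =
[[-3, 2, 3],
 [-2, -2, 3]]

For real matrices with standard dot products, the defining identity <Ax, y> = <x, A^* y> gives (Ax)^T y = x^T (A^*) y, i.e. x^T A^T y = x^T (A^*) y. Since this holds for all x, y, we must have A^* = A^T. Therefore
A^* =
[[-3, 2, 3],
 [-2, -2, 3]].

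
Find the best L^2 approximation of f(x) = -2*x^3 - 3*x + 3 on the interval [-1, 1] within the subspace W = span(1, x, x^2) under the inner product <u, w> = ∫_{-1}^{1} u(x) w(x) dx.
g(x) = 3 - 21*x/5

The best approximation g ∈ W is the orthogonal projection of f onto W. Writing g = a_0 + a_1 x + a_2 x^2, the coefficients solve the normal equations G · a = b where
  G_{ij} = <φ_i, φ_j> and b_i = <f, φ_i>, with φ_0 = 1, φ_1 = x, φ_2 = x^2.
G =
  [2, 0, 2/3]
  [0, 2/3, 0]
  [2/3, 0, 2/5],
b = (6, -14/5, 2).
Solving gives a_0 = 3, a_1 = -21/5, a_2 = 0, so
  g(x) = 3 - 21*x/5.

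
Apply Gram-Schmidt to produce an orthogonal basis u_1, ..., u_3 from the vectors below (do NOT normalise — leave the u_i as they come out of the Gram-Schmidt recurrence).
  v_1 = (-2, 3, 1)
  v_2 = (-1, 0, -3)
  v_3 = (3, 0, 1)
Orthogonal basis:
  u_1 = (-2, 3, 1)
  u_2 = (-8/7, 3/14, -41/14)
  u_3 = (216/139, 168/139, -72/139)

Apply the Gram-Schmidt recurrence
  u_1 = v_1
  u_i = v_i − Σ_{j<i} ((v_i · u_j) / (u_j · u_j)) · u_j.

Step by step this gives:
  u_1 = (-2, 3, 1)
  u_2 = (-8/7, 3/14, -41/14)
  u_3 = (216/139, 168/139, -72/139)

Orthogonality check:
  u_2 · u_1 = 0 (should be 0)
  u_3 · u_1 = 0 (should be 0)
  u_3 · u_2 = 0 (should be 0)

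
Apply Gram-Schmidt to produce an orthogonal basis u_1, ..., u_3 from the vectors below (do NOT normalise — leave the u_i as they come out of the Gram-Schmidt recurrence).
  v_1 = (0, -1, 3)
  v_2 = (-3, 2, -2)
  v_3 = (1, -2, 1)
Orthogonal basis:
  u_1 = (0, -1, 3)
  u_2 = (-3, 6/5, 2/5)
  u_3 = (-22/53, -99/106, -33/106)

Apply the Gram-Schmidt recurrence
  u_1 = v_1
  u_i = v_i − Σ_{j<i} ((v_i · u_j) / (u_j · u_j)) · u_j.

Step by step this gives:
  u_1 = (0, -1, 3)
  u_2 = (-3, 6/5, 2/5)
  u_3 = (-22/53, -99/106, -33/106)

Orthogonality check:
  u_2 · u_1 = 0 (should be 0)
  u_3 · u_1 = 0 (should be 0)
  u_3 · u_2 = 0 (should be 0)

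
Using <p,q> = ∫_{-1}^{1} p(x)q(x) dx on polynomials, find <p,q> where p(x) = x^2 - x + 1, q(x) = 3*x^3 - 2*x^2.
<p,q> = -10/3

Expand the product: p(x)·q(x) = 3*x^5 - 5*x^4 + 5*x^3 - 2*x^2.
∫_{-1}^{1} of each monomial x^k gives [2/(k+1) if k even, 0 if k odd]. Integrating term-by-term (or equivalently evaluating the antiderivative F(x) = x^6/2 - x^5 + 5*x^4/4 - 2*x^3/3 at the endpoints):
  F(1) − F(−1) = 1/12 − (41/12) = -10/3.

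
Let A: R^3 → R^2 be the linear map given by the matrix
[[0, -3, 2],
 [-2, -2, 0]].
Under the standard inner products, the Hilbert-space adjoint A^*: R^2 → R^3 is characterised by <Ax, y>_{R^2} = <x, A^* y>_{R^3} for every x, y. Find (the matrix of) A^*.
A^* = A^T =
[[0, -2],
 [-3, -2],
 [2, 0]]

For real matrices with standard dot products, the defining identity <Ax, y> = <x, A^* y> gives (Ax)^T y = x^T (A^*) y, i.e. x^T A^T y = x^T (A^*) y. Since this holds for all x, y, we must have A^* = A^T. Therefore
A^* =
[[0, -2],
 [-3, -2],
 [2, 0]].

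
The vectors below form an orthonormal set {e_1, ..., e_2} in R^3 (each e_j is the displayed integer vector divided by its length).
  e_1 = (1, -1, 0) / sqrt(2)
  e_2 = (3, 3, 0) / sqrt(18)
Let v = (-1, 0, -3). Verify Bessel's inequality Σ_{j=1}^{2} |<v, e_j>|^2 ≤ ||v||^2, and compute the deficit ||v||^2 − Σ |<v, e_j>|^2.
Σ |<v, e_j>|^2 = 1; ||v||^2 = 10; deficit = 9

Write each e_j = u_j / sqrt(<u_j, u_j>) where u_j is the displayed integer vector. Then <v, e_j> = <v, u_j> / sqrt(<u_j, u_j>), so |<v, e_j>|^2 = <v, u_j>^2 / <u_j, u_j>.
Coefficients: <v, e_1> = -1/sqrt(2), <v, e_2> = -3/sqrt(18).
Square and sum: Σ |<v, e_j>|^2 = 1.
Compute ||v||^2 = v·v = 10.
Deficit = 10 − 1 = 9 ≥ 0, confirming Bessel's inequality. (The deficit equals ||v − Σ <v,e_j> e_j||^2, the squared distance from v to span{e_j}.)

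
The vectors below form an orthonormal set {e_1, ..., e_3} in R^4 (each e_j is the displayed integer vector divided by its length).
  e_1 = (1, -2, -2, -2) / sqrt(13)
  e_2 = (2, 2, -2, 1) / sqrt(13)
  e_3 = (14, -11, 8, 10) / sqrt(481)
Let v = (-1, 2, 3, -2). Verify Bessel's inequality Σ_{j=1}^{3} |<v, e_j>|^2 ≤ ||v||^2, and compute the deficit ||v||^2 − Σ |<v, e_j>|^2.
Σ |<v, e_j>|^2 = 4169/481; ||v||^2 = 18; deficit = 4489/481

Write each e_j = u_j / sqrt(<u_j, u_j>) where u_j is the displayed integer vector. Then <v, e_j> = <v, u_j> / sqrt(<u_j, u_j>), so |<v, e_j>|^2 = <v, u_j>^2 / <u_j, u_j>.
Coefficients: <v, e_1> = -7/sqrt(13), <v, e_2> = -6/sqrt(13), <v, e_3> = -32/sqrt(481).
Square and sum: Σ |<v, e_j>|^2 = 4169/481.
Compute ||v||^2 = v·v = 18.
Deficit = 18 − 4169/481 = 4489/481 ≥ 0, confirming Bessel's inequality. (The deficit equals ||v − Σ <v,e_j> e_j||^2, the squared distance from v to span{e_j}.)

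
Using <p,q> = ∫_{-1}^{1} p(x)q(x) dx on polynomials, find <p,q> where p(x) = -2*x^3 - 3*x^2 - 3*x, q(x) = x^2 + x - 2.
<p,q> = 0

Expand the product: p(x)·q(x) = -2*x^5 - 5*x^4 - 2*x^3 + 3*x^2 + 6*x.
∫_{-1}^{1} of each monomial x^k gives [2/(k+1) if k even, 0 if k odd]. Integrating term-by-term (or equivalently evaluating the antiderivative F(x) = -x^6/3 - x^5 - x^4/2 + x^3 + 3*x^2 at the endpoints):
  F(1) − F(−1) = 13/6 − (13/6) = 0.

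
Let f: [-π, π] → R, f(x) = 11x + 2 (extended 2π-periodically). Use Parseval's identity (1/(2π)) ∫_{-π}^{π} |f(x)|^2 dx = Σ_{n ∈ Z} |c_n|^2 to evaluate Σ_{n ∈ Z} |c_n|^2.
Σ |c_n|^2 = 121π^2/3 + 4

Expand and integrate term by term over [-π, π]:
  ∫ (11x)^2 dx = 121·(2π^3/3); ∫ 2·11·(2)·x dx = 0 (odd integrand); ∫ 2^2 dx = 4·2π.
So (1/(2π)) ∫_{-π}^{π} (11x + 2)^2 dx = 121π^2/3 + 4 = 121π^2/3 + 4.
Parseval ⇒ Σ |c_n|^2 = 121π^2/3 + 4.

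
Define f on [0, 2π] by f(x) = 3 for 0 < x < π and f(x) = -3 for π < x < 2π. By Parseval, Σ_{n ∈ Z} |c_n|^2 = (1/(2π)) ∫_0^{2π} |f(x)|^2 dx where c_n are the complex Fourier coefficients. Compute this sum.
Σ |c_n|^2 = 9

Parseval equates the L^2 energy of f (normalised by 1/(2π)) with the ℓ^2 sum of its Fourier coefficients: (1/(2π)) ∫_0^{2π} |f|^2 = Σ |c_n|^2.
Compute the left side: (1/(2π)) [∫_0^π 3^2 dx + ∫_π^{2π} (-3)^2 dx] = (1/(2π)) · (9π + 9π) = (9 + 9)/2 = 9.
So Σ_{n ∈ Z} |c_n|^2 = 9.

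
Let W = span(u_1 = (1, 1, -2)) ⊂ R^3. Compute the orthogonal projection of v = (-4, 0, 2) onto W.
proj_W(v) = (-4/3, -4/3, 8/3)

Set up U = [u_1 | ... | u_1] ∈ R^(3×1). The projector onto W = col(U) is P = U (U^T U)^(-1) U^T.
Compute U^T U =
  [6],
and U^T v = (-8).
Solve U^T U · c = U^T v for the coefficients: c = (-4/3). The projection is proj_W(v) = U c.
Check: (v - proj_W(v)) · u_1 = 0  (should be 0).
Result: proj_W(v) = (-4/3, -4/3, 8/3).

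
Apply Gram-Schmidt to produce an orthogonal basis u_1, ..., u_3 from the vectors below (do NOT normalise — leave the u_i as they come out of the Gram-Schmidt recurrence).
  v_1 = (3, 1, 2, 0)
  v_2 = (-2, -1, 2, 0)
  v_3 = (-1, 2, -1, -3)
Orthogonal basis:
  u_1 = (3, 1, 2, 0)
  u_2 = (-19/14, -11/14, 17/7, 0)
  u_3 = (-92/117, 230/117, 23/117, -3)

Apply the Gram-Schmidt recurrence
  u_1 = v_1
  u_i = v_i − Σ_{j<i} ((v_i · u_j) / (u_j · u_j)) · u_j.

Step by step this gives:
  u_1 = (3, 1, 2, 0)
  u_2 = (-19/14, -11/14, 17/7, 0)
  u_3 = (-92/117, 230/117, 23/117, -3)

Orthogonality check:
  u_2 · u_1 = 0 (should be 0)
  u_3 · u_1 = 0 (should be 0)
  u_3 · u_2 = 0 (should be 0)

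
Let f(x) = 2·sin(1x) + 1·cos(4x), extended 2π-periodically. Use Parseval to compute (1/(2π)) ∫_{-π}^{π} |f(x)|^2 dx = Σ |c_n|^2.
Σ |c_n|^2 = 5/2

Expand |f|^2 and use orthogonality of {sin(nx), cos(mx)} on [-π, π]:
  ∫_{-π}^{π} sin(nx)^2 dx = π, ∫ cos(mx)^2 dx = π, and cross terms integrate to 0.
So ∫_{-π}^{π} f(x)^2 dx = 2^2 · π + 1^2 · π = (4 + 1)π.
Divide by 2π: (4 + 1)/2 = 5/2.
By Parseval, this equals Σ |c_n|^2.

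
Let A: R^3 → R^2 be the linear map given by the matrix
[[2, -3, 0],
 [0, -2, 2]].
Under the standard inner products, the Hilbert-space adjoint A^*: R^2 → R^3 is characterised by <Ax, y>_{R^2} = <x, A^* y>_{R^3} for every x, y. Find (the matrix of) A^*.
A^* = A^T =
[[2, 0],
 [-3, -2],
 [0, 2]]

For real matrices with standard dot products, the defining identity <Ax, y> = <x, A^* y> gives (Ax)^T y = x^T (A^*) y, i.e. x^T A^T y = x^T (A^*) y. Since this holds for all x, y, we must have A^* = A^T. Therefore
A^* =
[[2, 0],
 [-3, -2],
 [0, 2]].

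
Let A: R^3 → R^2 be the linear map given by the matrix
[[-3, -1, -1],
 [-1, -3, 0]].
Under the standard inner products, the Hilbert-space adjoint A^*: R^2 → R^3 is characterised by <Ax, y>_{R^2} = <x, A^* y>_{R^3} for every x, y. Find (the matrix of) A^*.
A^* = A^T =
[[-3, -1],
 [-1, -3],
 [-1, 0]]

For real matrices with standard dot products, the defining identity <Ax, y> = <x, A^* y> gives (Ax)^T y = x^T (A^*) y, i.e. x^T A^T y = x^T (A^*) y. Since this holds for all x, y, we must have A^* = A^T. Therefore
A^* =
[[-3, -1],
 [-1, -3],
 [-1, 0]].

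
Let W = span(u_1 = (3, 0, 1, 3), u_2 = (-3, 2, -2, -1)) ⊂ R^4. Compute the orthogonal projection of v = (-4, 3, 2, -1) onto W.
proj_W(v) = (-381/146, 103/73, -115/73, -175/146)

Set up U = [u_1 | ... | u_2] ∈ R^(4×2). The projector onto W = col(U) is P = U (U^T U)^(-1) U^T.
Compute U^T U =
  [19, -14]
  [-14, 18],
and U^T v = (-13, 15).
Solve U^T U · c = U^T v for the coefficients: c = (-12/73, 103/146). The projection is proj_W(v) = U c.
Check: (v - proj_W(v)) · u_1 = 0  (should be 0).
Check: (v - proj_W(v)) · u_2 = 0  (should be 0).
Result: proj_W(v) = (-381/146, 103/73, -115/73, -175/146).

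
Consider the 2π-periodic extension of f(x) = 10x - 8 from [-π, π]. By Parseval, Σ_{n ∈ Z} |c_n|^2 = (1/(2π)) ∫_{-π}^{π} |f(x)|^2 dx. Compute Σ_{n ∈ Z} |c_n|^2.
Σ |c_n|^2 = 100π^2/3 + 64

Expand and integrate term by term over [-π, π]:
  ∫ (10x)^2 dx = 100·(2π^3/3); ∫ 2·10·(-8)·x dx = 0 (odd integrand); ∫ (-8)^2 dx = 64·2π.
So (1/(2π)) ∫_{-π}^{π} (10x - 8)^2 dx = 100π^2/3 + 64 = 100π^2/3 + 64.
Parseval ⇒ Σ |c_n|^2 = 100π^2/3 + 64.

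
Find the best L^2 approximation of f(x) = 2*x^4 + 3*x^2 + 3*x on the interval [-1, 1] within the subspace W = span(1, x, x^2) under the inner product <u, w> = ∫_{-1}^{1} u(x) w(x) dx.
g(x) = 33*x^2/7 + 3*x - 6/35

The best approximation g ∈ W is the orthogonal projection of f onto W. Writing g = a_0 + a_1 x + a_2 x^2, the coefficients solve the normal equations G · a = b where
  G_{ij} = <φ_i, φ_j> and b_i = <f, φ_i>, with φ_0 = 1, φ_1 = x, φ_2 = x^2.
G =
  [2, 0, 2/3]
  [0, 2/3, 0]
  [2/3, 0, 2/5],
b = (14/5, 2, 62/35).
Solving gives a_0 = -6/35, a_1 = 3, a_2 = 33/7, so
  g(x) = 33*x^2/7 + 3*x - 6/35.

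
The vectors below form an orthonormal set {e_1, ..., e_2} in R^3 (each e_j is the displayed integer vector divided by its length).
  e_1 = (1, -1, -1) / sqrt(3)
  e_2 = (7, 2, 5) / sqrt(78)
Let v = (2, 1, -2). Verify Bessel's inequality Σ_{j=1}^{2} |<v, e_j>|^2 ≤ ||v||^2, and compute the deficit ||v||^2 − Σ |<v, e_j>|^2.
Σ |<v, e_j>|^2 = 45/13; ||v||^2 = 9; deficit = 72/13

Write each e_j = u_j / sqrt(<u_j, u_j>) where u_j is the displayed integer vector. Then <v, e_j> = <v, u_j> / sqrt(<u_j, u_j>), so |<v, e_j>|^2 = <v, u_j>^2 / <u_j, u_j>.
Coefficients: <v, e_1> = 3/sqrt(3), <v, e_2> = 6/sqrt(78).
Square and sum: Σ |<v, e_j>|^2 = 45/13.
Compute ||v||^2 = v·v = 9.
Deficit = 9 − 45/13 = 72/13 ≥ 0, confirming Bessel's inequality. (The deficit equals ||v − Σ <v,e_j> e_j||^2, the squared distance from v to span{e_j}.)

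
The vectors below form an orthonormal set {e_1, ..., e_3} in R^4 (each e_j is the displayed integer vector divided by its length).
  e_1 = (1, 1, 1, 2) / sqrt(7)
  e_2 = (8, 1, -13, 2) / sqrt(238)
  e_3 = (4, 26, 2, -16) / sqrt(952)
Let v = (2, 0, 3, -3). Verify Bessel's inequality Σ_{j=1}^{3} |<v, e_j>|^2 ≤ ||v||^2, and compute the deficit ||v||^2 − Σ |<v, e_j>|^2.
Σ |<v, e_j>|^2 = 54/7; ||v||^2 = 22; deficit = 100/7

Write each e_j = u_j / sqrt(<u_j, u_j>) where u_j is the displayed integer vector. Then <v, e_j> = <v, u_j> / sqrt(<u_j, u_j>), so |<v, e_j>|^2 = <v, u_j>^2 / <u_j, u_j>.
Coefficients: <v, e_1> = -1/sqrt(7), <v, e_2> = -29/sqrt(238), <v, e_3> = 62/sqrt(952).
Square and sum: Σ |<v, e_j>|^2 = 54/7.
Compute ||v||^2 = v·v = 22.
Deficit = 22 − 54/7 = 100/7 ≥ 0, confirming Bessel's inequality. (The deficit equals ||v − Σ <v,e_j> e_j||^2, the squared distance from v to span{e_j}.)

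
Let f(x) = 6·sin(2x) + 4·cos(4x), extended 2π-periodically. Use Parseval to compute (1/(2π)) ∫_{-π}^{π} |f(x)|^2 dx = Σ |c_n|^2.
Σ |c_n|^2 = 26

Expand |f|^2 and use orthogonality of {sin(nx), cos(mx)} on [-π, π]:
  ∫_{-π}^{π} sin(nx)^2 dx = π, ∫ cos(mx)^2 dx = π, and cross terms integrate to 0.
So ∫_{-π}^{π} f(x)^2 dx = 6^2 · π + 4^2 · π = (36 + 16)π.
Divide by 2π: (36 + 16)/2 = 26.
By Parseval, this equals Σ |c_n|^2.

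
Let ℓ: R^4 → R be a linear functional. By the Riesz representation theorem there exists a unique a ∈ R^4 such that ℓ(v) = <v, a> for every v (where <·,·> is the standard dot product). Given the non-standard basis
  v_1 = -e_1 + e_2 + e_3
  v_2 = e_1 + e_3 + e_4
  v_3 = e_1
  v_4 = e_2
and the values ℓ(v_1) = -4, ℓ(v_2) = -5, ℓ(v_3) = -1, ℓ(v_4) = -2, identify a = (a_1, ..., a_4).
a = (-1, -2, -3, -1)

Write a = (a_1, ..., a_4) in the standard basis. For each basis vector v_i, ℓ(v_i) = <v_i, a> is a linear equation in the a_j's. Collect the n equations into a matrix system V a = ℓ, where row i of V is v_i (expressed in the standard basis). Since V is invertible (lower-triangular with 1s on the diagonal, up to permutation), solve by back-substitution:
  V =
[[-1, 1, 1, 0],
 [1, 0, 1, 1],
 [1, 0, 0, 0],
 [0, 1, 0, 0]]
  V a = (-4, -5, -1, -2)
Solving gives a = (-1, -2, -3, -1).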